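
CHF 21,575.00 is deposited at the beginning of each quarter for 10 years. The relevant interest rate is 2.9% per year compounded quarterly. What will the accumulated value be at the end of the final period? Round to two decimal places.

CHF 1,004,231.50

This is an annuity due: 40 deposits of CHF 21,575.00 at the beginning of each quarter.
Periodic rate r = 0.029/4 per quarter; n is counted in quarters.
FV = PMT × [((1+r)^n − 1)/r] × (1+r) = 21,575 × [(1+r)^40 − 1] / r × (1+r) = CHF 1,004,231.50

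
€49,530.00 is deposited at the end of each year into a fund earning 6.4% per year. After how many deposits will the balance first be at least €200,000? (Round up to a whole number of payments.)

4 payments

Periodic rate r = 0.064 per year.
Ordinary annuity FV: 200,000 = 49,530 × [((1+r)^n − 1)/r].
(1+r)^n = 1 + 200,000 × r / 49,530, so n = ln(1 + 200,000·r/49,530) / ln(1+r) = 3.71.
Round up to a whole number of payments: n = 4.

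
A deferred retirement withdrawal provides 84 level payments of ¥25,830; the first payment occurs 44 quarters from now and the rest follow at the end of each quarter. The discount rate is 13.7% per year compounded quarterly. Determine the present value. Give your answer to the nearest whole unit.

Ordinary annuity of 84 payments, first payment at period 44.
Periodic rate r = 0.137/4 per quarter; n is counted in quarters.
The ordinary-annuity PV formula values the stream one period before the first payment (period 43); discount that back 43 periods:
PV₀ = 25,830 × [1 − (1+r)^−84] / r × (1+r)^−43 = ¥166,770

¥166,770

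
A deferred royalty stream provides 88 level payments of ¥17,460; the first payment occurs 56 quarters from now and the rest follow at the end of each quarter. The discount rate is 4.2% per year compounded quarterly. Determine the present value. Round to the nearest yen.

¥562,787

Ordinary annuity of 88 payments, first payment at period 56.
Periodic rate r = 0.042/4 per quarter; n is counted in quarters.
The ordinary-annuity PV formula values the stream one period before the first payment (period 55); discount that back 55 periods:
PV₀ = 17,460 × [1 − (1+r)^−88] / r × (1+r)^−55 = ¥562,787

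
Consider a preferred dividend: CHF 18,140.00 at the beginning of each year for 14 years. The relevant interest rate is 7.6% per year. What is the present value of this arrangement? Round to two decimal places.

CHF 164,723.25

This is an annuity due: 14 payments of CHF 18,140.00 at the beginning of each year.
Periodic rate r = 0.076 per year.
PV = PMT × [(1 − (1+r)^−n)/r] × (1+r) = 18,140 × [1 − (1+r)^−14] / r × (1+r) = CHF 164,723.25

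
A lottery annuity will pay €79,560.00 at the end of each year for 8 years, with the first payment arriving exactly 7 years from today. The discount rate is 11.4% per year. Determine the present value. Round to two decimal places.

Ordinary annuity of 8 payments, first payment at period 7.
Periodic rate r = 0.114 per year.
The ordinary-annuity PV formula values the stream one period before the first payment (period 6); discount that back 6 periods:
PV₀ = 79,560 × [1 − (1+r)^−8] / r × (1+r)^−6 = €211,200.06

€211,200.06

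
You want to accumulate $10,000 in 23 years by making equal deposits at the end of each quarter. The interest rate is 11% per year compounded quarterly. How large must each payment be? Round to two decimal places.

$24.70

Level ordinary annuity; solve FV = PMT × [((1+r)^n − 1)/r] for PMT.
Periodic rate r = 0.11/4 per quarter; n is counted in quarters.
With n = 92: PMT = 10,000 / ([((1+r)^n − 1)/r]) = $24.70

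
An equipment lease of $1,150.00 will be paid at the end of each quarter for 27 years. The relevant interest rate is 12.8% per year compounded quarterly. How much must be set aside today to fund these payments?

This is an ordinary annuity: 108 payments of $1,150.00 at the end of each quarter.
Periodic rate r = 0.128/4 per quarter; n is counted in quarters.
PV = PMT × [(1 − (1+r)^−n)/r] = 1,150 × [1 − (1+r)^−108] / r = $34,740.37

$34,740.37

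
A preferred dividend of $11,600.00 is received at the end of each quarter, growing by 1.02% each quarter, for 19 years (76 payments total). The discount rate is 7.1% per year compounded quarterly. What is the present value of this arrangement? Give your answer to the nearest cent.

Periodic rate r = 0.071/4 per quarter; n is counted in quarters.
Growing ordinary annuity: PV = PMT₁ × [1 − ((1+g)/(1+r))^n] / (r − g) = 11,600 × [1 − ((1+0.0102)/(1+r))^76] / (r − 0.0102) = $663,962.33.

$663,962.33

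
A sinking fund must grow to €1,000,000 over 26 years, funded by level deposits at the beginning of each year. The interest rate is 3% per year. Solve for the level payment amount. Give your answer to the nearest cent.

Level annuity due; solve FV = PMT × [((1+r)^n − 1)/r] × (1+r) for PMT.
Periodic rate r = 0.03 per year.
With n = 26: PMT = 1,000,000 / ([((1+r)^n − 1)/r] × (1+r)) = €25,182.81

€25,182.81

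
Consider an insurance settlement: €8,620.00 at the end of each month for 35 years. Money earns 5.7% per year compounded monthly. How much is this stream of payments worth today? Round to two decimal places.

€1,566,739.28

This is an ordinary annuity: 420 payments of €8,620.00 at the end of each month.
Periodic rate r = 0.057/12 per month; n is counted in months.
PV = PMT × [(1 − (1+r)^−n)/r] = 8,620 × [1 − (1+r)^−420] / r = €1,566,739.28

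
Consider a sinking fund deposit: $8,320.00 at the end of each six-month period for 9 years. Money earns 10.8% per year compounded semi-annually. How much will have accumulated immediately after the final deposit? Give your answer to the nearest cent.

This is an ordinary annuity: 18 deposits of $8,320.00 at the end of each six-month period.
Periodic rate r = 0.108/2 per half-year; n is counted in half-years.
FV = PMT × [((1+r)^n − 1)/r] = 8,320 × [(1+r)^18 − 1] / r = $242,989.97

$242,989.97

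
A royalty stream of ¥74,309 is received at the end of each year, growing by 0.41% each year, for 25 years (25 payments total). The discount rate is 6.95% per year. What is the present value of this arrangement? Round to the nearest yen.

¥901,602

Periodic rate r = 0.0695 per year.
Growing ordinary annuity: PV = PMT₁ × [1 − ((1+g)/(1+r))^n] / (r − g) = 74,309 × [1 − ((1+0.0041)/(1+r))^25] / (r − 0.0041) = ¥901,602.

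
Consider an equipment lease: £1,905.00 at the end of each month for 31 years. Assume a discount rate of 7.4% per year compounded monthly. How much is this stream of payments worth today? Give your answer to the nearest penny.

£277,540.42

This is an ordinary annuity: 372 payments of £1,905.00 at the end of each month.
Periodic rate r = 0.074/12 per month; n is counted in months.
PV = PMT × [(1 − (1+r)^−n)/r] = 1,905 × [1 − (1+r)^−372] / r = £277,540.42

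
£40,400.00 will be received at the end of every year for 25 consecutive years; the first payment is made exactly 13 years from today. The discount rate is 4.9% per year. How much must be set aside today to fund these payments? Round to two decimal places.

£323,945.88

Ordinary annuity of 25 payments, first payment at period 13.
Periodic rate r = 0.049 per year.
The ordinary-annuity PV formula values the stream one period before the first payment (period 12); discount that back 12 periods:
PV₀ = 40,400 × [1 − (1+r)^−25] / r × (1+r)^−12 = £323,945.88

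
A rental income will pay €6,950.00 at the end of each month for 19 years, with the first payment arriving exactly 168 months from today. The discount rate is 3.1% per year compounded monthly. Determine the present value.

Ordinary annuity of 228 payments, first payment at period 168.
Periodic rate r = 0.031/12 per month; n is counted in months.
The ordinary-annuity PV formula values the stream one period before the first payment (period 167); discount that back 167 periods:
PV₀ = 6,950 × [1 − (1+r)^−228] / r × (1+r)^−167 = €777,584.88

€777,584.88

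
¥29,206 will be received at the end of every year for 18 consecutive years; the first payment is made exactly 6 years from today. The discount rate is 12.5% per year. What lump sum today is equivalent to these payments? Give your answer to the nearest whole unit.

¥114,096

Ordinary annuity of 18 payments, first payment at period 6.
Periodic rate r = 0.125 per year.
The ordinary-annuity PV formula values the stream one period before the first payment (period 5); discount that back 5 periods:
PV₀ = 29,206 × [1 − (1+r)^−18] / r × (1+r)^−5 = ¥114,096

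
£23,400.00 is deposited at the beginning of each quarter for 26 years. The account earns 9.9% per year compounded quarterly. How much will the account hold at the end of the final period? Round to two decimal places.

This is an annuity due: 104 deposits of £23,400.00 at the beginning of each quarter.
Periodic rate r = 0.099/4 per quarter; n is counted in quarters.
FV = PMT × [((1+r)^n − 1)/r] × (1+r) = 23,400 × [(1+r)^104 − 1] / r × (1+r) = £11,348,657.28

£11,348,657.28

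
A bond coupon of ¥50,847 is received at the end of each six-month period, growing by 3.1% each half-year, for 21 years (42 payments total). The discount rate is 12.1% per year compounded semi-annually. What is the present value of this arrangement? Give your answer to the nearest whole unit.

Periodic rate r = 0.121/2 per half-year; n is counted in half-years.
Growing ordinary annuity: PV = PMT₁ × [1 − ((1+g)/(1+r))^n] / (r − g) = 50,847 × [1 − ((1+0.031)/(1+r))^42] / (r − 0.031) = ¥1,196,568.

¥1,196,568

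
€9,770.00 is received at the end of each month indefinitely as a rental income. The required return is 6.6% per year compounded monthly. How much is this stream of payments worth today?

€1,776,363.64

Periodic rate r = 0.066/12 per month.
Level perpetuity: PV = PMT / r = 9,770 / (0.066/12) = €1,776,363.64.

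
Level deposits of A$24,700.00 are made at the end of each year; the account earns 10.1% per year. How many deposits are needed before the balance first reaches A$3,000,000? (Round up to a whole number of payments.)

27 payments

Periodic rate r = 0.101 per year.
Ordinary annuity FV: 3,000,000 = 24,700 × [((1+r)^n − 1)/r].
(1+r)^n = 1 + 3,000,000 × r / 24,700, so n = ln(1 + 3,000,000·r/24,700) / ln(1+r) = 26.87.
Round up to a whole number of payments: n = 27.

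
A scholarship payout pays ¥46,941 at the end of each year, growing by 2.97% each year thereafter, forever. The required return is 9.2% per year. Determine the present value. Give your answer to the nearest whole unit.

¥753,467

Periodic rate r = 0.092 per year.
Growing perpetuity (Gordon): PV = PMT₁ / (r − g) = 46,941 / (r − 0.0297) = ¥753,467.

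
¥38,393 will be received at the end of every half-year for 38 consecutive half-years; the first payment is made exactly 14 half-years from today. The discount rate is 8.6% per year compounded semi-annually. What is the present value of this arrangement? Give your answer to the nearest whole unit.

¥412,221

Ordinary annuity of 38 payments, first payment at period 14.
Periodic rate r = 0.086/2 per half-year; n is counted in half-years.
The ordinary-annuity PV formula values the stream one period before the first payment (period 13); discount that back 13 periods:
PV₀ = 38,393 × [1 − (1+r)^−38] / r × (1+r)^−13 = ¥412,221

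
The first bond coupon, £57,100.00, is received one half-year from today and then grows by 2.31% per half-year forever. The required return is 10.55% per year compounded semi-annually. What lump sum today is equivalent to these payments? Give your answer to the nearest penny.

£1,925,801.01

Periodic rate r = 0.1055/2 per half-year.
Growing perpetuity (Gordon): PV = PMT₁ / (r − g) = 57,100 / (r − 0.0231) = £1,925,801.01.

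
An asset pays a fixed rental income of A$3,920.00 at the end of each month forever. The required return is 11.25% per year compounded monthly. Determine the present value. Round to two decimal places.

Periodic rate r = 0.1125/12 per month.
Level perpetuity: PV = PMT / r = 3,920 / (0.1125/12) = A$418,133.33.

A$418,133.33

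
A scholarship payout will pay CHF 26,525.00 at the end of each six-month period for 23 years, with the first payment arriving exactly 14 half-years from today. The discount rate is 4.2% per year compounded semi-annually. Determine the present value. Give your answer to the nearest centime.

Ordinary annuity of 46 payments, first payment at period 14.
Periodic rate r = 0.042/2 per half-year; n is counted in half-years.
The ordinary-annuity PV formula values the stream one period before the first payment (period 13); discount that back 13 periods:
PV₀ = 26,525 × [1 − (1+r)^−46] / r × (1+r)^−13 = CHF 593,444.04

CHF 593,444.04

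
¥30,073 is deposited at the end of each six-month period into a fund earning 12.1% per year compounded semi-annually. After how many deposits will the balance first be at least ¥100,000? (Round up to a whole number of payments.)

4 payments

Periodic rate r = 0.121/2 per half-year; n is counted in half-years.
Ordinary annuity FV: 100,000 = 30,073 × [((1+r)^n − 1)/r].
(1+r)^n = 1 + 100,000 × r / 30,073, so n = ln(1 + 100,000·r/30,073) / ln(1+r) = 3.12.
Round up to a whole number of payments: n = 4.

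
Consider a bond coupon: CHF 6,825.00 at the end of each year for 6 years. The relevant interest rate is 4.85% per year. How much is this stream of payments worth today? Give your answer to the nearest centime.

This is an ordinary annuity: 6 payments of CHF 6,825.00 at the end of each year.
Periodic rate r = 0.0485 per year.
PV = PMT × [(1 − (1+r)^−n)/r] = 6,825 × [1 − (1+r)^−6] / r = CHF 34,808.40

CHF 34,808.40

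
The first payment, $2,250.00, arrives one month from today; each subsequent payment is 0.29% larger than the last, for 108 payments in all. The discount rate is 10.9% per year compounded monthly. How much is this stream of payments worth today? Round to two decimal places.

Periodic rate r = 0.109/12 per month; n is counted in months.
Growing ordinary annuity: PV = PMT₁ × [1 − ((1+g)/(1+r))^n] / (r − g) = 2,250 × [1 − ((1+0.0029)/(1+r))^108] / (r − 0.0029) = $176,526.76.

$176,526.76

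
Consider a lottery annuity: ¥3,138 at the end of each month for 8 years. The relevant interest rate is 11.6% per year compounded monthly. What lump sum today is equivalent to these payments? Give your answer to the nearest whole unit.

¥195,711

This is an ordinary annuity: 96 payments of ¥3,138 at the end of each month.
Periodic rate r = 0.116/12 per month; n is counted in months.
PV = PMT × [(1 − (1+r)^−n)/r] = 3,138 × [1 − (1+r)^−96] / r = ¥195,711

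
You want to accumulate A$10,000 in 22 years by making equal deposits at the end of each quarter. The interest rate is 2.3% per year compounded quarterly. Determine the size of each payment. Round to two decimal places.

Level ordinary annuity; solve FV = PMT × [((1+r)^n − 1)/r] for PMT.
Periodic rate r = 0.023/4 per quarter; n is counted in quarters.
With n = 88: PMT = 10,000 / ([((1+r)^n − 1)/r]) = A$87.62

A$87.62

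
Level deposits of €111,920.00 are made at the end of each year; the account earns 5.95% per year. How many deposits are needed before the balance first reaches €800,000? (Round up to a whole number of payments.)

7 payments

Periodic rate r = 0.0595 per year.
Ordinary annuity FV: 800,000 = 111,920 × [((1+r)^n − 1)/r].
(1+r)^n = 1 + 800,000 × r / 111,920, so n = ln(1 + 800,000·r/111,920) / ln(1+r) = 6.13.
Round up to a whole number of payments: n = 7.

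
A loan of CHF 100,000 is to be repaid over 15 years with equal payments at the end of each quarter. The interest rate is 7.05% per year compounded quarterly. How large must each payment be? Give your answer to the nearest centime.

Level ordinary annuity; solve PV = PMT × [(1 − (1+r)^−n)/r] for PMT.
Periodic rate r = 0.0705/4 per quarter; n is counted in quarters.
With n = 60: PMT = 100,000 / ([(1 − (1+r)^−n)/r]) = CHF 2,713.78

CHF 2,713.78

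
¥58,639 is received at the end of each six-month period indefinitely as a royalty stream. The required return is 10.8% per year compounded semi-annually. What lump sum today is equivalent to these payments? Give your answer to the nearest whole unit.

Periodic rate r = 0.108/2 per half-year.
Level perpetuity: PV = PMT / r = 58,639 / (0.108/2) = ¥1,085,907.

¥1,085,907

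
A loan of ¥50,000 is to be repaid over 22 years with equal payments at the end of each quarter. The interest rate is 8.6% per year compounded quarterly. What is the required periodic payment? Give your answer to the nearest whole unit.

Level ordinary annuity; solve PV = PMT × [(1 − (1+r)^−n)/r] for PMT.
Periodic rate r = 0.086/4 per quarter; n is counted in quarters.
With n = 88: PMT = 50,000 / ([(1 − (1+r)^−n)/r]) = ¥1,270

¥1,270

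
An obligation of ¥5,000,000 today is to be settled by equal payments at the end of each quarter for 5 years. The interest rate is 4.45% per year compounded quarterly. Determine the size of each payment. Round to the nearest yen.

Level ordinary annuity; solve PV = PMT × [(1 − (1+r)^−n)/r] for PMT.
Periodic rate r = 0.0445/4 per quarter; n is counted in quarters.
With n = 20: PMT = 5,000,000 / ([(1 − (1+r)^−n)/r]) = ¥280,225

¥280,225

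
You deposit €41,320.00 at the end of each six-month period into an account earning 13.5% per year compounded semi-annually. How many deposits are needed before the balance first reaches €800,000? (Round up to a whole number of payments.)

Periodic rate r = 0.135/2 per half-year; n is counted in half-years.
Ordinary annuity FV: 800,000 = 41,320 × [((1+r)^n − 1)/r].
(1+r)^n = 1 + 800,000 × r / 41,320, so n = ln(1 + 800,000·r/41,320) / ln(1+r) = 12.80.
Round up to a whole number of payments: n = 13.

13 payments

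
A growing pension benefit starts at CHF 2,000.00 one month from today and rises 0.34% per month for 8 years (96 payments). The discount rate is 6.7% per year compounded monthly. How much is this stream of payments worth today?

CHF 172,517.08

Periodic rate r = 0.067/12 per month; n is counted in months.
Growing ordinary annuity: PV = PMT₁ × [1 − ((1+g)/(1+r))^n] / (r − g) = 2,000 × [1 − ((1+0.0034)/(1+r))^96] / (r − 0.0034) = CHF 172,517.08.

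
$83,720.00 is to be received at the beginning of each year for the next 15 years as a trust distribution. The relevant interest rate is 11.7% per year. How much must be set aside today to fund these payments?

$647,256.18

This is an annuity due: 15 payments of $83,720.00 at the beginning of each year.
Periodic rate r = 0.117 per year.
PV = PMT × [(1 − (1+r)^−n)/r] × (1+r) = 83,720 × [1 − (1+r)^−15] / r × (1+r) = $647,256.18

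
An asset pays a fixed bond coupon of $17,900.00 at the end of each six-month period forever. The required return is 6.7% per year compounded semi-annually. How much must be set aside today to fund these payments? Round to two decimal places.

Periodic rate r = 0.067/2 per half-year.
Level perpetuity: PV = PMT / r = 17,900 / (0.067/2) = $534,328.36.

$534,328.36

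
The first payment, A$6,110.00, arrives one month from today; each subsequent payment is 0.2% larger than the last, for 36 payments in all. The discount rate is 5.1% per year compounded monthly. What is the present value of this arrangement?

Periodic rate r = 0.051/12 per month; n is counted in months.
Growing ordinary annuity: PV = PMT₁ × [1 − ((1+g)/(1+r))^n] / (r − g) = 6,110 × [1 − ((1+0.002)/(1+r))^36] / (r − 0.002) = A$210,655.44.

A$210,655.44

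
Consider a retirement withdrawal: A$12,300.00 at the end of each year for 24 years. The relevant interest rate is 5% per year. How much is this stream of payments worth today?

This is an ordinary annuity: 24 payments of A$12,300.00 at the end of each year.
Periodic rate r = 0.05 per year.
PV = PMT × [(1 − (1+r)^−n)/r] = 12,300 × [1 − (1+r)^−24] / r = A$169,723.29

A$169,723.29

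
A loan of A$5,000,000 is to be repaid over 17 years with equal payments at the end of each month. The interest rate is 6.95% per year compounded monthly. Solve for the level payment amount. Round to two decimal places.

A$41,839.18

Level ordinary annuity; solve PV = PMT × [(1 − (1+r)^−n)/r] for PMT.
Periodic rate r = 0.0695/12 per month; n is counted in months.
With n = 204: PMT = 5,000,000 / ([(1 − (1+r)^−n)/r]) = A$41,839.18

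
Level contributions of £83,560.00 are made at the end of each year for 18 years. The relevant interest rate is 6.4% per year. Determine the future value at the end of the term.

£2,682,490.80

This is an ordinary annuity: 18 deposits of £83,560.00 at the end of each year.
Periodic rate r = 0.064 per year.
FV = PMT × [((1+r)^n − 1)/r] = 83,560 × [(1+r)^18 − 1] / r = £2,682,490.80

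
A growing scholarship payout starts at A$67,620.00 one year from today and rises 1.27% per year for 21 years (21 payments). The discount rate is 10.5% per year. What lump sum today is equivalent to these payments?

A$615,293.60

Periodic rate r = 0.105 per year.
Growing ordinary annuity: PV = PMT₁ × [1 − ((1+g)/(1+r))^n] / (r − g) = 67,620 × [1 − ((1+0.0127)/(1+r))^21] / (r − 0.0127) = A$615,293.60.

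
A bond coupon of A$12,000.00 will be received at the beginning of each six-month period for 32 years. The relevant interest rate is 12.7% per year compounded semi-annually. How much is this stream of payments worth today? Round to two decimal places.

A$197,068.46

This is an annuity due: 64 payments of A$12,000.00 at the beginning of each six-month period.
Periodic rate r = 0.127/2 per half-year; n is counted in half-years.
PV = PMT × [(1 − (1+r)^−n)/r] × (1+r) = 12,000 × [1 − (1+r)^−64] / r × (1+r) = A$197,068.46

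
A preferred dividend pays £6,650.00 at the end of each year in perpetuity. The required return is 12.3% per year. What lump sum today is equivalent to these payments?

£54,065.04

Periodic rate r = 0.123 per year.
Level perpetuity: PV = PMT / r = 6,650 / (0.123) = £54,065.04.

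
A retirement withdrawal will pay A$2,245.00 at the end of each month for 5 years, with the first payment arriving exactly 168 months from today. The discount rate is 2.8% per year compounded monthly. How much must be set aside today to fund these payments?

A$85,077.96

Ordinary annuity of 60 payments, first payment at period 168.
Periodic rate r = 0.028/12 per month; n is counted in months.
The ordinary-annuity PV formula values the stream one period before the first payment (period 167); discount that back 167 periods:
PV₀ = 2,245 × [1 − (1+r)^−60] / r × (1+r)^−167 = A$85,077.96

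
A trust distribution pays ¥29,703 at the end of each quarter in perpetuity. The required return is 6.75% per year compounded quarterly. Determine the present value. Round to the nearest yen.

Periodic rate r = 0.0675/4 per quarter.
Level perpetuity: PV = PMT / r = 29,703 / (0.0675/4) = ¥1,760,178.

¥1,760,178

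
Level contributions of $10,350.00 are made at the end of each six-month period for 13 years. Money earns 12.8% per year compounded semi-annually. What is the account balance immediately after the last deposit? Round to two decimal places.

This is an ordinary annuity: 26 deposits of $10,350.00 at the end of each six-month period.
Periodic rate r = 0.128/2 per half-year; n is counted in half-years.
FV = PMT × [((1+r)^n − 1)/r] = 10,350 × [(1+r)^26 − 1] / r = $649,695.64

$649,695.64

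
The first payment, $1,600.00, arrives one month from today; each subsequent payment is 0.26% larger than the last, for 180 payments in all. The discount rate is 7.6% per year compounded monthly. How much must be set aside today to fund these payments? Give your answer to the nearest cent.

$209,051.09

Periodic rate r = 0.076/12 per month; n is counted in months.
Growing ordinary annuity: PV = PMT₁ × [1 − ((1+g)/(1+r))^n] / (r − g) = 1,600 × [1 − ((1+0.0026)/(1+r))^180] / (r − 0.0026) = $209,051.09.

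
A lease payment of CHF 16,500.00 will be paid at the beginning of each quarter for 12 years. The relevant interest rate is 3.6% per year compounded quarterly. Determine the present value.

CHF 646,581.25

This is an annuity due: 48 payments of CHF 16,500.00 at the beginning of each quarter.
Periodic rate r = 0.036/4 per quarter; n is counted in quarters.
PV = PMT × [(1 − (1+r)^−n)/r] × (1+r) = 16,500 × [1 − (1+r)^−48] / r × (1+r) = CHF 646,581.25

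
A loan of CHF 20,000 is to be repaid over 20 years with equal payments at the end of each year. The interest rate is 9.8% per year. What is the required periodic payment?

Level ordinary annuity; solve PV = PMT × [(1 − (1+r)^−n)/r] for PMT.
Periodic rate r = 0.098 per year.
With n = 20: PMT = 20,000 / ([(1 − (1+r)^−n)/r]) = CHF 2,317.21

CHF 2,317.21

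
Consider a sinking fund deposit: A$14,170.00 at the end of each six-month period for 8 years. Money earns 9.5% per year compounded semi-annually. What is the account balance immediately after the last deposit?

This is an ordinary annuity: 16 deposits of A$14,170.00 at the end of each six-month period.
Periodic rate r = 0.095/2 per half-year; n is counted in half-years.
FV = PMT × [((1+r)^n − 1)/r] = 14,170 × [(1+r)^16 − 1] / r = A$328,501.18

A$328,501.18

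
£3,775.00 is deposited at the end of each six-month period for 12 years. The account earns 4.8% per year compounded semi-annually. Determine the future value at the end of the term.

£120,618.65

This is an ordinary annuity: 24 deposits of £3,775.00 at the end of each six-month period.
Periodic rate r = 0.048/2 per half-year; n is counted in half-years.
FV = PMT × [((1+r)^n − 1)/r] = 3,775 × [(1+r)^24 − 1] / r = £120,618.65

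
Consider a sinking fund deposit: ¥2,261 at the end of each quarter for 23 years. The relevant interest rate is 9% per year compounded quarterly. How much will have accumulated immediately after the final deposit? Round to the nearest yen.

¥677,804

This is an ordinary annuity: 92 deposits of ¥2,261 at the end of each quarter.
Periodic rate r = 0.09/4 per quarter; n is counted in quarters.
FV = PMT × [((1+r)^n − 1)/r] = 2,261 × [(1+r)^92 − 1] / r = ¥677,804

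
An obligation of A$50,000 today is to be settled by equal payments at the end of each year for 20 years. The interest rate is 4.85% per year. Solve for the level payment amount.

Level ordinary annuity; solve PV = PMT × [(1 − (1+r)^−n)/r] for PMT.
Periodic rate r = 0.0485 per year.
With n = 20: PMT = 50,000 / ([(1 − (1+r)^−n)/r]) = A$3,961.26

A$3,961.26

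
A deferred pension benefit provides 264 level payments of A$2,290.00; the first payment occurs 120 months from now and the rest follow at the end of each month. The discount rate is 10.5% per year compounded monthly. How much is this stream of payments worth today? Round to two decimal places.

Ordinary annuity of 264 payments, first payment at period 120.
Periodic rate r = 0.105/12 per month; n is counted in months.
The ordinary-annuity PV formula values the stream one period before the first payment (period 119); discount that back 119 periods:
PV₀ = 2,290 × [1 − (1+r)^−264] / r × (1+r)^−119 = A$83,502.70

A$83,502.70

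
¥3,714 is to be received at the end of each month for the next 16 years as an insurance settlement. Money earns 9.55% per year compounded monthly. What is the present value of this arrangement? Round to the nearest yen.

This is an ordinary annuity: 192 payments of ¥3,714 at the end of each month.
Periodic rate r = 0.0955/12 per month; n is counted in months.
PV = PMT × [(1 − (1+r)^−n)/r] = 3,714 × [1 − (1+r)^−192] / r = ¥364,811

¥364,811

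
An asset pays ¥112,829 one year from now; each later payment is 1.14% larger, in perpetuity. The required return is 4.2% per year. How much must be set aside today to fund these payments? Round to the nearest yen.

Periodic rate r = 0.042 per year.
Growing perpetuity (Gordon): PV = PMT₁ / (r − g) = 112,829 / (r − 0.0114) = ¥3,687,222.

¥3,687,222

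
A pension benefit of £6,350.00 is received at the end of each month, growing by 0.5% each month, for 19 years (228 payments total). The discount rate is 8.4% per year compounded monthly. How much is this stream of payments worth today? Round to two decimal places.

£1,157,160.94

Periodic rate r = 0.084/12 per month; n is counted in months.
Growing ordinary annuity: PV = PMT₁ × [1 − ((1+g)/(1+r))^n] / (r − g) = 6,350 × [1 − ((1+0.005)/(1+r))^228] / (r − 0.005) = £1,157,160.94.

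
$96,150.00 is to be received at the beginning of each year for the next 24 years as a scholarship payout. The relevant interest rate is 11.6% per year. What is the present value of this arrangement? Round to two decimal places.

This is an annuity due: 24 payments of $96,150.00 at the beginning of each year.
Periodic rate r = 0.116 per year.
PV = PMT × [(1 − (1+r)^−n)/r] × (1+r) = 96,150 × [1 − (1+r)^−24] / r × (1+r) = $858,622.16

$858,622.16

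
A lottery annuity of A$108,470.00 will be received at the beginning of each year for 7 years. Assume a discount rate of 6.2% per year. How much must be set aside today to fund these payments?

This is an annuity due: 7 payments of A$108,470.00 at the beginning of each year.
Periodic rate r = 0.062 per year.
PV = PMT × [(1 − (1+r)^−n)/r] × (1+r) = 108,470 × [1 − (1+r)^−7] / r × (1+r) = A$638,516.89

A$638,516.89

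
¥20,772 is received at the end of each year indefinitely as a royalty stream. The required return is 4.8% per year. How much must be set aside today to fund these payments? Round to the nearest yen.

¥432,750

Periodic rate r = 0.048 per year.
Level perpetuity: PV = PMT / r = 20,772 / (0.048) = ¥432,750.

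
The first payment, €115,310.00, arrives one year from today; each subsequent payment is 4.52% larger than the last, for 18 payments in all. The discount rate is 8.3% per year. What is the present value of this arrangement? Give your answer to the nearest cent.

€1,441,172.92

Periodic rate r = 0.083 per year.
Growing ordinary annuity: PV = PMT₁ × [1 − ((1+g)/(1+r))^n] / (r − g) = 115,310 × [1 − ((1+0.0452)/(1+r))^18] / (r − 0.0452) = €1,441,172.92.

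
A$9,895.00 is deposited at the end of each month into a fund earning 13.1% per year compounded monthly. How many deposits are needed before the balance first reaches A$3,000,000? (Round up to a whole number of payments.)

135 payments

Periodic rate r = 0.131/12 per month; n is counted in months.
Ordinary annuity FV: 3,000,000 = 9,895 × [((1+r)^n − 1)/r].
(1+r)^n = 1 + 3,000,000 × r / 9,895, so n = ln(1 + 3,000,000·r/9,895) / ln(1+r) = 134.55.
Round up to a whole number of payments: n = 135.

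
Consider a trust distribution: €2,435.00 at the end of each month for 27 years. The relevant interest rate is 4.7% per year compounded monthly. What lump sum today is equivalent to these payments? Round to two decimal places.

This is an ordinary annuity: 324 payments of €2,435.00 at the end of each month.
Periodic rate r = 0.047/12 per month; n is counted in months.
PV = PMT × [(1 − (1+r)^−n)/r] = 2,435 × [1 − (1+r)^−324] / r = €446,500.10

€446,500.10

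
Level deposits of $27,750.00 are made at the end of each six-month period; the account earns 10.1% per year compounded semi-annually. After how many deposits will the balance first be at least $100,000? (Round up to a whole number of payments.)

4 payments

Periodic rate r = 0.101/2 per half-year; n is counted in half-years.
Ordinary annuity FV: 100,000 = 27,750 × [((1+r)^n − 1)/r].
(1+r)^n = 1 + 100,000 × r / 27,750, so n = ln(1 + 100,000·r/27,750) / ln(1+r) = 3.39.
Round up to a whole number of payments: n = 4.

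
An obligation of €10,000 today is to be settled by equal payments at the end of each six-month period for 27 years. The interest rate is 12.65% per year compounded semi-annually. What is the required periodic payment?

Level ordinary annuity; solve PV = PMT × [(1 − (1+r)^−n)/r] for PMT.
Periodic rate r = 0.1265/2 per half-year; n is counted in half-years.
With n = 54: PMT = 10,000 / ([(1 − (1+r)^−n)/r]) = €656.43

€656.43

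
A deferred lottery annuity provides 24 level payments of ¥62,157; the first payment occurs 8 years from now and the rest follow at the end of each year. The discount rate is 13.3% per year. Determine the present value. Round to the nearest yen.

¥185,259

Ordinary annuity of 24 payments, first payment at period 8.
Periodic rate r = 0.133 per year.
The ordinary-annuity PV formula values the stream one period before the first payment (period 7); discount that back 7 periods:
PV₀ = 62,157 × [1 − (1+r)^−24] / r × (1+r)^−7 = ¥185,259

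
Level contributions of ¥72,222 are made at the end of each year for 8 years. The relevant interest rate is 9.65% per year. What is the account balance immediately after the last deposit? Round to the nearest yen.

This is an ordinary annuity: 8 deposits of ¥72,222 at the end of each year.
Periodic rate r = 0.0965 per year.
FV = PMT × [((1+r)^n − 1)/r] = 72,222 × [(1+r)^8 − 1] / r = ¥815,494

¥815,494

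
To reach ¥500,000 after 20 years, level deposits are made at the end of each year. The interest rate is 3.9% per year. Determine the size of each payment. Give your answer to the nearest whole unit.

Level ordinary annuity; solve FV = PMT × [((1+r)^n − 1)/r] for PMT.
Periodic rate r = 0.039 per year.
With n = 20: PMT = 500,000 / ([((1+r)^n − 1)/r]) = ¥16,966

¥16,966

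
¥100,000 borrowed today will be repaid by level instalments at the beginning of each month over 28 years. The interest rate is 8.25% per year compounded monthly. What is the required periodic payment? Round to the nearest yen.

¥759

Level annuity due; solve PV = PMT × [(1 − (1+r)^−n)/r] × (1+r) for PMT.
Periodic rate r = 0.0825/12 per month; n is counted in months.
With n = 336: PMT = 100,000 / ([(1 − (1+r)^−n)/r] × (1+r)) = ¥759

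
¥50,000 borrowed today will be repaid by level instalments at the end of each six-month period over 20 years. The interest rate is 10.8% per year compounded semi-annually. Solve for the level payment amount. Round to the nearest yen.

¥3,075

Level ordinary annuity; solve PV = PMT × [(1 − (1+r)^−n)/r] for PMT.
Periodic rate r = 0.108/2 per half-year; n is counted in half-years.
With n = 40: PMT = 50,000 / ([(1 − (1+r)^−n)/r]) = ¥3,075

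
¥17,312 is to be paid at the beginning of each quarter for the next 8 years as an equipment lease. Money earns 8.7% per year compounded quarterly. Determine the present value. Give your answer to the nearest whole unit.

This is an annuity due: 32 payments of ¥17,312 at the beginning of each quarter.
Periodic rate r = 0.087/4 per quarter; n is counted in quarters.
PV = PMT × [(1 − (1+r)^−n)/r] × (1+r) = 17,312 × [1 − (1+r)^−32] / r × (1+r) = ¥404,755

¥404,755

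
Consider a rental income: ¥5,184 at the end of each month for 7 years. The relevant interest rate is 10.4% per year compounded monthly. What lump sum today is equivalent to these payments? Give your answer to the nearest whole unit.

¥308,414

This is an ordinary annuity: 84 payments of ¥5,184 at the end of each month.
Periodic rate r = 0.104/12 per month; n is counted in months.
PV = PMT × [(1 − (1+r)^−n)/r] = 5,184 × [1 − (1+r)^−84] / r = ¥308,414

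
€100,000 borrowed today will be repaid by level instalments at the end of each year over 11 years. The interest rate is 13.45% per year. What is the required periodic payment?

Level ordinary annuity; solve PV = PMT × [(1 − (1+r)^−n)/r] for PMT.
Periodic rate r = 0.1345 per year.
With n = 11: PMT = 100,000 / ([(1 − (1+r)^−n)/r]) = €17,922.48

€17,922.48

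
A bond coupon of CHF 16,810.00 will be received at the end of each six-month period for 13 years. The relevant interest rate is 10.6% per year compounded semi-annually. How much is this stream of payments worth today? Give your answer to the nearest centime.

This is an ordinary annuity: 26 payments of CHF 16,810.00 at the end of each six-month period.
Periodic rate r = 0.106/2 per half-year; n is counted in half-years.
PV = PMT × [(1 − (1+r)^−n)/r] = 16,810 × [1 − (1+r)^−26] / r = CHF 234,346.19

CHF 234,346.19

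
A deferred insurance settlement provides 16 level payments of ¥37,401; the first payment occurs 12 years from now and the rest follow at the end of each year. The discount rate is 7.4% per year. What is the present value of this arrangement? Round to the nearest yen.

Ordinary annuity of 16 payments, first payment at period 12.
Periodic rate r = 0.074 per year.
The ordinary-annuity PV formula values the stream one period before the first payment (period 11); discount that back 11 periods:
PV₀ = 37,401 × [1 − (1+r)^−16] / r × (1+r)^−11 = ¥156,923

¥156,923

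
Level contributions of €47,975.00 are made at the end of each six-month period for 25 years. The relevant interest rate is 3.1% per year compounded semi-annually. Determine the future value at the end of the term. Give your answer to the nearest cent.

€3,583,350.12

This is an ordinary annuity: 50 deposits of €47,975.00 at the end of each six-month period.
Periodic rate r = 0.031/2 per half-year; n is counted in half-years.
FV = PMT × [((1+r)^n − 1)/r] = 47,975 × [(1+r)^50 − 1] / r = €3,583,350.12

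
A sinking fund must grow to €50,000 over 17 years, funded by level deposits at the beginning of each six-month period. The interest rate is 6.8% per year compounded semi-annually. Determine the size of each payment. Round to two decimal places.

€776.72

Level annuity due; solve FV = PMT × [((1+r)^n − 1)/r] × (1+r) for PMT.
Periodic rate r = 0.068/2 per half-year; n is counted in half-years.
With n = 34: PMT = 50,000 / ([((1+r)^n − 1)/r] × (1+r)) = €776.72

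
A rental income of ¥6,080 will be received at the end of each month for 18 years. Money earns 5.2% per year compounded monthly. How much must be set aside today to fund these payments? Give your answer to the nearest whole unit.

¥851,685

This is an ordinary annuity: 216 payments of ¥6,080 at the end of each month.
Periodic rate r = 0.052/12 per month; n is counted in months.
PV = PMT × [(1 − (1+r)^−n)/r] = 6,080 × [1 − (1+r)^−216] / r = ¥851,685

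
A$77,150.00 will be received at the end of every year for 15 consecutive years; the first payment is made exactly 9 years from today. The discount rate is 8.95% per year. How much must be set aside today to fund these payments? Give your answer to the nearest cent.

Ordinary annuity of 15 payments, first payment at period 9.
Periodic rate r = 0.0895 per year.
The ordinary-annuity PV formula values the stream one period before the first payment (period 8); discount that back 8 periods:
PV₀ = 77,150 × [1 − (1+r)^−15] / r × (1+r)^−8 = A$314,176.11

A$314,176.11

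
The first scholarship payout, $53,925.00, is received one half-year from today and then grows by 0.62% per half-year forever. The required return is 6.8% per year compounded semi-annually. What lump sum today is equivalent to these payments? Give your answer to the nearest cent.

$1,939,748.20

Periodic rate r = 0.068/2 per half-year.
Growing perpetuity (Gordon): PV = PMT₁ / (r − g) = 53,925 / (r − 0.0062) = $1,939,748.20.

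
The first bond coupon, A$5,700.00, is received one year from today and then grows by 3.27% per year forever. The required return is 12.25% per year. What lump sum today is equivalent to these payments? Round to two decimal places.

A$63,474.39

Periodic rate r = 0.1225 per year.
Growing perpetuity (Gordon): PV = PMT₁ / (r − g) = 5,700 / (r − 0.0327) = A$63,474.39.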